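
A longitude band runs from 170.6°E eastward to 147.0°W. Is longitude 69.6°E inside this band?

No

Band width going east from +170.6° to -147.0°: ((-147.0 − 170.6) mod 360) = 42.4°.
Offset of +69.6° east of the west edge: ((69.6 − 170.6) mod 360) = 259.0°.
259.0° > 42.4° ⇒ outside.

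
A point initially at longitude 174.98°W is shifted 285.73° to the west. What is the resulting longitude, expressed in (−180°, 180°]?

Start at -174.98°; shift −285.73° → -460.71°.
-460.71° lies outside (−180°, 180°]; add 360° → -100.71°.

100.71°W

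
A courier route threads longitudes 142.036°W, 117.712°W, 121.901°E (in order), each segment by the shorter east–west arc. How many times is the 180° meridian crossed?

Leg 1: -142.036° → -117.712°, shortest Δλ = 24.324° (east) — does not cross 180°.
Leg 2: -117.712° → +121.901°, shortest Δλ = -120.387° (west) — crosses 180°.
Total crossings: 1.

1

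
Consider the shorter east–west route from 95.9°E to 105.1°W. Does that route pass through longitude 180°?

Naïve |-105.1 − 95.9| = 201.0° > 180°, so the shorter arc goes the other way round — across 180°.
Signed shortest Δλ = ((-105.1 − 95.9 + 180) mod 360) − 180 = 159.0°.
Going east by 159.0° from +95.9° passes through 180° before reaching -105.1°.

Yes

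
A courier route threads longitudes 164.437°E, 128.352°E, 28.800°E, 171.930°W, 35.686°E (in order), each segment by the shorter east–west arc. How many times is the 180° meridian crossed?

2

Leg 1: +164.437° → +128.352°, shortest Δλ = -36.085° (west) — does not cross 180°.
Leg 2: +128.352° → +28.800°, shortest Δλ = -99.552° (west) — does not cross 180°.
Leg 3: +28.800° → -171.930°, shortest Δλ = 159.27° (east) — crosses 180°.
Leg 4: -171.930° → +35.686°, shortest Δλ = -152.384° (west) — crosses 180°.
Total crossings: 2.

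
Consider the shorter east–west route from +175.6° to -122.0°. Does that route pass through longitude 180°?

Yes

Naïve |-122.0 − 175.6| = 297.6° > 180°, so the shorter arc goes the other way round — across 180°.
Signed shortest Δλ = ((-122.0 − 175.6 + 180) mod 360) − 180 = 62.4°.
Going east by 62.4° from +175.6° passes through 180° before reaching -122.0°.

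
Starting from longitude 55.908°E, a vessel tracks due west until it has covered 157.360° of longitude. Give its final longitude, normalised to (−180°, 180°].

Start at +55.908°; shift −157.360° → -101.452°.
-101.452° already lies in (−180°, 180°].

101.452°W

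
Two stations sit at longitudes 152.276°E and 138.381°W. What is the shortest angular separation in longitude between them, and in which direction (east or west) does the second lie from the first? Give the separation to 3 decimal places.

69.343° east

Raw difference: -138.381 − 152.276 = -290.657°.
Normalise into (−180°, 180°]: -290.657° + 360° = 69.343°.
Positive ⇒ the second point lies to the east; separation 69.343°.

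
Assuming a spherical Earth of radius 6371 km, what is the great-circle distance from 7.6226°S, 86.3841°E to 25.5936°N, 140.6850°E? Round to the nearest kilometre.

6931 km

Δλ = 140.6850 − 86.3841 = 54.3009°.
Δφ = 25.5936 − -7.6226 = 33.2162°.
a = sin²(Δφ/2) + cos φ₁ · cos φ₂ · sin²(Δλ/2) = 0.267840.
c = 2·atan2(√a, √(1−a)) = 1.08793 rad → d = 6371·c ≈ 6931.19 km.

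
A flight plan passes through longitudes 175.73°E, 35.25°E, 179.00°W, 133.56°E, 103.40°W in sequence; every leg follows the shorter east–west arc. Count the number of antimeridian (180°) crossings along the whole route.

Leg 1: +175.73° → +35.25°, shortest Δλ = -140.48° (west) — does not cross 180°.
Leg 2: +35.25° → -179.00°, shortest Δλ = 145.75° (east) — crosses 180°.
Leg 3: -179.00° → +133.56°, shortest Δλ = -47.44° (west) — crosses 180°.
Leg 4: +133.56° → -103.40°, shortest Δλ = 123.04° (east) — crosses 180°.
Total crossings: 3.

3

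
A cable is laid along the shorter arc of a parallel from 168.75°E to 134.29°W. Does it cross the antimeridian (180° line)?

Yes

Naïve |-134.29 − 168.75| = 303.04° > 180°, so the shorter arc goes the other way round — across 180°.
Signed shortest Δλ = ((-134.29 − 168.75 + 180) mod 360) − 180 = 56.96°.
Going east by 56.96° from +168.75° passes through 180° before reaching -134.29°.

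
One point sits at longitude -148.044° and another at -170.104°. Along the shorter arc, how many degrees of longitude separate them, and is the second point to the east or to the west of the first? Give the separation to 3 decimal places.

22.060° west

Raw difference: -170.104 − -148.044 = -22.06°.
Normalise into (−180°, 180°]: -22.06° stays -22.06°.
Negative ⇒ the second point lies to the west; separation 22.060°.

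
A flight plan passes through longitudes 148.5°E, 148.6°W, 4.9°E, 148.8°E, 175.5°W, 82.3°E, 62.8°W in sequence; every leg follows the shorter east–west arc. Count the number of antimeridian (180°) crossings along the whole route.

3

Leg 1: +148.5° → -148.6°, shortest Δλ = 62.9° (east) — crosses 180°.
Leg 2: -148.6° → +4.9°, shortest Δλ = 153.5° (east) — does not cross 180°.
Leg 3: +4.9° → +148.8°, shortest Δλ = 143.9° (east) — does not cross 180°.
Leg 4: +148.8° → -175.5°, shortest Δλ = 35.7° (east) — crosses 180°.
Leg 5: -175.5° → +82.3°, shortest Δλ = -102.2° (west) — crosses 180°.
Leg 6: +82.3° → -62.8°, shortest Δλ = -145.1° (west) — does not cross 180°.
Total crossings: 3.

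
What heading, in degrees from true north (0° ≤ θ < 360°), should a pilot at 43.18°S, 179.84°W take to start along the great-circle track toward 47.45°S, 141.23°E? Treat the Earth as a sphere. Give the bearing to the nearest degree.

247°

Δλ = 141.23 − -179.84 = 321.07°; wrapped into (−180°, 180°]: -38.93°.
θ = atan2( sin Δλ · cos φ₂ , cos φ₁ · sin φ₂ − sin φ₁ · cos φ₂ · cos Δλ )
  = atan2(-0.42493, -0.17722) = -112.640° → normalised to [0°, 360°): 247.360°.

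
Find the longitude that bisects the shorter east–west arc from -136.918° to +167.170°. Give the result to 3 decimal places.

Signed shortest Δλ from -136.918° to +167.170° is -55.912°.
Midpoint longitude = -136.918° + (-55.912°)/2 = -136.918° − 27.956° = -164.874°.
(The naïve average (-136.918 + +167.170)/2 = 15.126° is on the wrong side of the globe.)

-164.874°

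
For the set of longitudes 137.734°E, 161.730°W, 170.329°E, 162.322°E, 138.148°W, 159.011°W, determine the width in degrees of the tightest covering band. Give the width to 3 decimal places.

Sort the longitudes: -161.730°, -159.011°, -138.148°, +137.734°, +162.322°, +170.329°.
Eastward gaps between consecutive values (wrapping around): 2.719°, 20.863°, 275.882°, 24.588°, 8.007°, 27.941°.
Largest gap = 275.882° ⇒ minimal covering band is its complement: 360° − 275.882° = 84.118°.
Band runs from +137.734° eastward to -138.148°, crossing the antimeridian.

84.118°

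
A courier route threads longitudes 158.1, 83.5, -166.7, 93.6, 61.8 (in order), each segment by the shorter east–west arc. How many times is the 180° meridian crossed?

2

Leg 1: +158.1° → +83.5°, shortest Δλ = -74.6° (west) — does not cross 180°.
Leg 2: +83.5° → -166.7°, shortest Δλ = 109.8° (east) — crosses 180°.
Leg 3: -166.7° → +93.6°, shortest Δλ = -99.7° (west) — crosses 180°.
Leg 4: +93.6° → +61.8°, shortest Δλ = -31.8° (west) — does not cross 180°.
Total crossings: 2.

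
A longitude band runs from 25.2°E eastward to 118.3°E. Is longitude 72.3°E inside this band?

Yes

Band width going east from +25.2° to +118.3°: ((118.3 − 25.2) mod 360) = 93.1°.
Offset of +72.3° east of the west edge: ((72.3 − 25.2) mod 360) = 47.1°.
47.1° ≤ 93.1° ⇒ inside.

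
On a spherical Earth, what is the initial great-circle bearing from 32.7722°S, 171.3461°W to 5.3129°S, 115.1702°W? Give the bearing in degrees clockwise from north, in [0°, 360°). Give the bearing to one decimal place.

75.0°

Δλ = -115.1702 − -171.3461 = 56.1759°.
θ = atan2( sin Δλ · cos φ₂ , cos φ₁ · sin φ₂ − sin φ₁ · cos φ₂ · cos Δλ )
  = atan2(0.82718, 0.22216) = 74.966° → normalised to [0°, 360°): 74.966°.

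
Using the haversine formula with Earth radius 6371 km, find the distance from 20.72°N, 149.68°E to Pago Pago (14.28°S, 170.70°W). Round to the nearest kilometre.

5820 km

Δλ = -170.70 − 149.68 = -320.38°; wrapped into (−180°, 180°]: 39.62°.
Δφ = -14.28 − 20.72 = -35.00°.
a = sin²(Δφ/2) + cos φ₁ · cos φ₂ · sin²(Δλ/2) = 0.194531.
c = 2·atan2(√a, √(1−a)) = 0.91355 rad → d = 6371·c ≈ 5820.23 km.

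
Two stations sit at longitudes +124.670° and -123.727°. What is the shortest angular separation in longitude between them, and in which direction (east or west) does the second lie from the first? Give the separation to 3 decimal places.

111.603° east

Raw difference: -123.727 − 124.670 = -248.397°.
Normalise into (−180°, 180°]: -248.397° + 360° = 111.603°.
Positive ⇒ the second point lies to the east; separation 111.603°.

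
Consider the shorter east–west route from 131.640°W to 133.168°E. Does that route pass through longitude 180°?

Yes

Naïve |133.168 − -131.640| = 264.808° > 180°, so the shorter arc goes the other way round — across 180°.
Signed shortest Δλ = ((133.168 − -131.640 + 180) mod 360) − 180 = -95.192°.
Going west by 95.192° from -131.640° passes through 180° before reaching +133.168°.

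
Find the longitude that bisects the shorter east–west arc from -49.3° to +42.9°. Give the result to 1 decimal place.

Signed shortest Δλ from -49.3° to +42.9° is +92.2°.
Midpoint longitude = -49.3° + (+92.2°)/2 = -49.3° + 46.1° = -3.2°.

-3.2°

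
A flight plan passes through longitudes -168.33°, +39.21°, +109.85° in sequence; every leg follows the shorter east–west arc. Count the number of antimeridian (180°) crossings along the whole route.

Leg 1: -168.33° → +39.21°, shortest Δλ = -152.46° (west) — crosses 180°.
Leg 2: +39.21° → +109.85°, shortest Δλ = 70.64° (east) — does not cross 180°.
Total crossings: 1.

1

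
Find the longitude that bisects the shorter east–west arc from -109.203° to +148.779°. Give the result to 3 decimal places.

Signed shortest Δλ from -109.203° to +148.779° is -102.018°.
Midpoint longitude = -109.203° + (-102.018°)/2 = -109.203° − 51.009° = -160.212°.
(The naïve average (-109.203 + +148.779)/2 = 19.788° is on the wrong side of the globe.)

-160.212°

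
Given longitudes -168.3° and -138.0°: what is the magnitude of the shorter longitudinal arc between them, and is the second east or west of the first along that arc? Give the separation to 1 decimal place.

Raw difference: -138.0 − -168.3 = 30.3°.
Normalise into (−180°, 180°]: 30.3° stays 30.3°.
Positive ⇒ the second point lies to the east; separation 30.3°.

30.3° east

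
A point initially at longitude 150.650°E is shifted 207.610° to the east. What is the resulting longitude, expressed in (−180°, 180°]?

1.740°W

Start at +150.650°; shift +207.610° → +358.260°.
+358.260° lies outside (−180°, 180°]; subtract 360° → -1.740°.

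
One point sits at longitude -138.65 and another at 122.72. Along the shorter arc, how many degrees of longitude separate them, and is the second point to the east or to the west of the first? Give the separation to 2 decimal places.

98.63° west

Raw difference: 122.72 − -138.65 = 261.37°.
Normalise into (−180°, 180°]: 261.37° − 360° = -98.63°.
Negative ⇒ the second point lies to the west; separation 98.63°.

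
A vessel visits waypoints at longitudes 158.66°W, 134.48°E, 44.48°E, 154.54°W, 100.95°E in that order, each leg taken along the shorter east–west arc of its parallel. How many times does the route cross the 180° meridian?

Leg 1: -158.66° → +134.48°, shortest Δλ = -66.86° (west) — crosses 180°.
Leg 2: +134.48° → +44.48°, shortest Δλ = -90.0° (west) — does not cross 180°.
Leg 3: +44.48° → -154.54°, shortest Δλ = 160.98° (east) — crosses 180°.
Leg 4: -154.54° → +100.95°, shortest Δλ = -104.51° (west) — crosses 180°.
Total crossings: 3.

3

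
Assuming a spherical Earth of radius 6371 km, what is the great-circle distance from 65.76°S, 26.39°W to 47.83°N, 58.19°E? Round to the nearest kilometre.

Δλ = 58.19 − -26.39 = 84.58°.
Δφ = 47.83 − -65.76 = 113.59°.
a = sin²(Δφ/2) + cos φ₁ · cos φ₂ · sin²(Δλ/2) = 0.824889.
c = 2·atan2(√a, √(1−a)) = 2.27809 rad → d = 6371·c ≈ 14513.70 km.

14514 km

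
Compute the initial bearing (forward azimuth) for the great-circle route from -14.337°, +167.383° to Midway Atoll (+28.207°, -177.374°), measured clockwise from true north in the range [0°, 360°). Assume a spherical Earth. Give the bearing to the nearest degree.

Δλ = -177.374 − 167.383 = -344.757°; wrapped into (−180°, 180°]: 15.243°.
θ = atan2( sin Δλ · cos φ₂ , cos φ₁ · sin φ₂ − sin φ₁ · cos φ₂ · cos Δλ )
  = atan2(0.23169, 0.66848) = 19.116° → normalised to [0°, 360°): 19.116°.

19°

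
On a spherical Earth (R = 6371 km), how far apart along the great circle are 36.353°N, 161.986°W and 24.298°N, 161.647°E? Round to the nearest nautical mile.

2005 nmi

Δλ = 161.647 − -161.986 = 323.633°; wrapped into (−180°, 180°]: -36.367°.
Δφ = 24.298 − 36.353 = -12.055°.
a = sin²(Δφ/2) + cos φ₁ · cos φ₂ · sin²(Δλ/2) = 0.082508.
c = 2·atan2(√a, √(1−a)) = 0.58269 rad → d = 6371·c ≈ 3712.35 km ≈ 2004.51 nmi.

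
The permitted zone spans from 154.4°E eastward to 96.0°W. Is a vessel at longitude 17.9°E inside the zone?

Band width going east from +154.4° to -96.0°: ((-96.0 − 154.4) mod 360) = 109.6°.
Offset of +17.9° east of the west edge: ((17.9 − 154.4) mod 360) = 223.5°.
223.5° > 109.6° ⇒ outside.

No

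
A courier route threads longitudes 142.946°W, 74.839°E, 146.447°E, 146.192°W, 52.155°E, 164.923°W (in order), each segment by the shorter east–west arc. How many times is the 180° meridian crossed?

4

Leg 1: -142.946° → +74.839°, shortest Δλ = -142.215° (west) — crosses 180°.
Leg 2: +74.839° → +146.447°, shortest Δλ = 71.608° (east) — does not cross 180°.
Leg 3: +146.447° → -146.192°, shortest Δλ = 67.361° (east) — crosses 180°.
Leg 4: -146.192° → +52.155°, shortest Δλ = -161.653° (west) — crosses 180°.
Leg 5: +52.155° → -164.923°, shortest Δλ = 142.922° (east) — crosses 180°.
Total crossings: 4.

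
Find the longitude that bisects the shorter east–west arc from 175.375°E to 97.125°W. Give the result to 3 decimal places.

Signed shortest Δλ from +175.375° to -97.125° is +87.500°.
Midpoint longitude = +175.375° + (+87.500°)/2 = +175.375° + 43.750° = +219.125°.
Normalise into (−180°, 180°]: -140.875°.
(The naïve average (+175.375 + -97.125)/2 = 39.125° is on the wrong side of the globe.)

140.875°W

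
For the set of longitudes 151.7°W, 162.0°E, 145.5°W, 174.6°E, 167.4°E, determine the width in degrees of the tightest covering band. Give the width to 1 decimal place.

52.5°

Sort the longitudes: -151.7°, -145.5°, +162.0°, +167.4°, +174.6°.
Eastward gaps between consecutive values (wrapping around): 6.2°, 307.5°, 5.4°, 7.2°, 33.7°.
Largest gap = 307.5° ⇒ minimal covering band is its complement: 360° − 307.5° = 52.5°.
Band runs from +162.0° eastward to -145.5°, crossing the antimeridian.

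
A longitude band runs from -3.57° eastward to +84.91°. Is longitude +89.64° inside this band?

No

Band width going east from -3.57° to +84.91°: ((84.91 − -3.57) mod 360) = 88.48°.
Offset of +89.64° east of the west edge: ((89.64 − -3.57) mod 360) = 93.21°.
93.21° > 88.48° ⇒ outside.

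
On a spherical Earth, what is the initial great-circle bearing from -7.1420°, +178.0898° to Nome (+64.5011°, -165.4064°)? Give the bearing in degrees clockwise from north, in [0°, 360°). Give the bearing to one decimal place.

7.4°

Δλ = -165.4064 − 178.0898 = -343.4962°; wrapped into (−180°, 180°]: 16.5038°.
θ = atan2( sin Δλ · cos φ₂ , cos φ₁ · sin φ₂ − sin φ₁ · cos φ₂ · cos Δλ )
  = atan2(0.12229, 0.94691) = 7.359° → normalised to [0°, 360°): 7.359°.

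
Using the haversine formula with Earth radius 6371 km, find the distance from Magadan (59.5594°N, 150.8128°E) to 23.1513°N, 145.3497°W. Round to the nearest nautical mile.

3423 nmi

Δλ = -145.3497 − 150.8128 = -296.1625°; wrapped into (−180°, 180°]: 63.8375°.
Δφ = 23.1513 − 59.5594 = -36.4081°.
a = sin²(Δφ/2) + cos φ₁ · cos φ₂ · sin²(Δλ/2) = 0.227818.
c = 2·atan2(√a, √(1−a)) = 0.99516 rad → d = 6371·c ≈ 6340.19 km ≈ 3423.43 nmi.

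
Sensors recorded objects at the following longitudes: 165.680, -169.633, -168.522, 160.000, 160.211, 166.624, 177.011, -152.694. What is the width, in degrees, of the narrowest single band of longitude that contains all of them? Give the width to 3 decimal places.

47.306°

Sort the longitudes: -169.633°, -168.522°, -152.694°, +160.000°, +160.211°, +165.680°, +166.624°, +177.011°.
Eastward gaps between consecutive values (wrapping around): 1.111°, 15.828°, 312.694°, 0.211°, 5.469°, 0.944°, 10.387°, 13.356°.
Largest gap = 312.694° ⇒ minimal covering band is its complement: 360° − 312.694° = 47.306°.
Band runs from +160.000° eastward to -152.694°, crossing the antimeridian.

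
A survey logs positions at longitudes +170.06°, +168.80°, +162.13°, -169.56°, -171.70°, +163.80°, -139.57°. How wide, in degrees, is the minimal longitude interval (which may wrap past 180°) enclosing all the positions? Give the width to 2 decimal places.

Sort the longitudes: -171.70°, -169.56°, -139.57°, +162.13°, +163.80°, +168.80°, +170.06°.
Eastward gaps between consecutive values (wrapping around): 2.14°, 29.99°, 301.70°, 1.67°, 5.00°, 1.26°, 18.24°.
Largest gap = 301.70° ⇒ minimal covering band is its complement: 360° − 301.70° = 58.30°.
Band runs from +162.13° eastward to -139.57°, crossing the antimeridian.

58.30°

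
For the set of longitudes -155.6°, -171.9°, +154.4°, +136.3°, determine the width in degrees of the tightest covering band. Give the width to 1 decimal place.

Sort the longitudes: -171.9°, -155.6°, +136.3°, +154.4°.
Eastward gaps between consecutive values (wrapping around): 16.3°, 291.9°, 18.1°, 33.7°.
Largest gap = 291.9° ⇒ minimal covering band is its complement: 360° − 291.9° = 68.1°.
Band runs from +136.3° eastward to -155.6°, crossing the antimeridian.

68.1°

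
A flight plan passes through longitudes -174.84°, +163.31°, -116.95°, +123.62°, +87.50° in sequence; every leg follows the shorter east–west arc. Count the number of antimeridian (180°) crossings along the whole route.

Leg 1: -174.84° → +163.31°, shortest Δλ = -21.85° (west) — crosses 180°.
Leg 2: +163.31° → -116.95°, shortest Δλ = 79.74° (east) — crosses 180°.
Leg 3: -116.95° → +123.62°, shortest Δλ = -119.43° (west) — crosses 180°.
Leg 4: +123.62° → +87.50°, shortest Δλ = -36.12° (west) — does not cross 180°.
Total crossings: 3.

3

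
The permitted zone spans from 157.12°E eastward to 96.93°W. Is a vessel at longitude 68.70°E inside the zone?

No

Band width going east from +157.12° to -96.93°: ((-96.93 − 157.12) mod 360) = 105.95°.
Offset of +68.70° east of the west edge: ((68.70 − 157.12) mod 360) = 271.58°.
271.58° > 105.95° ⇒ outside.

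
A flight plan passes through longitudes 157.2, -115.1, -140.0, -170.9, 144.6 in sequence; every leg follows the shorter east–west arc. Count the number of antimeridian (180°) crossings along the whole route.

2

Leg 1: +157.2° → -115.1°, shortest Δλ = 87.7° (east) — crosses 180°.
Leg 2: -115.1° → -140.0°, shortest Δλ = -24.9° (west) — does not cross 180°.
Leg 3: -140.0° → -170.9°, shortest Δλ = -30.9° (west) — does not cross 180°.
Leg 4: -170.9° → +144.6°, shortest Δλ = -44.5° (west) — crosses 180°.
Total crossings: 2.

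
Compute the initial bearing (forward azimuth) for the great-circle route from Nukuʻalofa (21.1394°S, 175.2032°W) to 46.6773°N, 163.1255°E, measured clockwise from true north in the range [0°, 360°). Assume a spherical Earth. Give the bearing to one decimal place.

344.4°

Δλ = 163.1255 − -175.2032 = 338.3287°; wrapped into (−180°, 180°]: -21.6713°.
θ = atan2( sin Δλ · cos φ₂ , cos φ₁ · sin φ₂ − sin φ₁ · cos φ₂ · cos Δλ )
  = atan2(-0.25337, 0.90849) = -15.583° → normalised to [0°, 360°): 344.417°.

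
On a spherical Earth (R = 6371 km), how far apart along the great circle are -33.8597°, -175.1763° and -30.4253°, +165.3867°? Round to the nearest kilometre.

Δλ = 165.3867 − -175.1763 = 340.5630°; wrapped into (−180°, 180°]: -19.4370°.
Δφ = -30.4253 − -33.8597 = 3.4344°.
a = sin²(Δφ/2) + cos φ₁ · cos φ₂ · sin²(Δλ/2) = 0.021303.
c = 2·atan2(√a, √(1−a)) = 0.29295 rad → d = 6371·c ≈ 1866.41 km.

1866 km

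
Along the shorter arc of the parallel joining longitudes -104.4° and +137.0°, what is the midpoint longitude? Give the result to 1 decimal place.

-163.7°

Signed shortest Δλ from -104.4° to +137.0° is -118.6°.
Midpoint longitude = -104.4° + (-118.6°)/2 = -104.4° − 59.3° = -163.7°.
(The naïve average (-104.4 + +137.0)/2 = 16.3° is on the wrong side of the globe.)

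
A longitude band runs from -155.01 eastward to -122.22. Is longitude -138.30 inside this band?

Yes

Band width going east from -155.01° to -122.22°: ((-122.22 − -155.01) mod 360) = 32.79°.
Offset of -138.30° east of the west edge: ((-138.30 − -155.01) mod 360) = 16.71°.
16.71° ≤ 32.79° ⇒ inside.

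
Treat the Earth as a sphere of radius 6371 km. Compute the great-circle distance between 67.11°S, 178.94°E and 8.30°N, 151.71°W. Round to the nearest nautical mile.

Δλ = -151.71 − 178.94 = -330.65°; wrapped into (−180°, 180°]: 29.35°.
Δφ = 8.30 − -67.11 = 75.41°.
a = sin²(Δφ/2) + cos φ₁ · cos φ₂ · sin²(Δλ/2) = 0.398752.
c = 2·atan2(√a, √(1−a)) = 1.36689 rad → d = 6371·c ≈ 8708.45 km ≈ 4702.19 nmi.

4702 nmi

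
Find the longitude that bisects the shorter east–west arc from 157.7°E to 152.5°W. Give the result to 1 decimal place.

Signed shortest Δλ from +157.7° to -152.5° is +49.8°.
Midpoint longitude = +157.7° + (+49.8°)/2 = +157.7° + 24.9° = +182.6°.
Normalise into (−180°, 180°]: -177.4°.
(The naïve average (+157.7 + -152.5)/2 = 2.6° is on the wrong side of the globe.)

177.4°W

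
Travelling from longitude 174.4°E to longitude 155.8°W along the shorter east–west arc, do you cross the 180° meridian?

Naïve |-155.8 − 174.4| = 330.2° > 180°, so the shorter arc goes the other way round — across 180°.
Signed shortest Δλ = ((-155.8 − 174.4 + 180) mod 360) − 180 = 29.8°.
Going east by 29.8° from +174.4° passes through 180° before reaching -155.8°.

Yes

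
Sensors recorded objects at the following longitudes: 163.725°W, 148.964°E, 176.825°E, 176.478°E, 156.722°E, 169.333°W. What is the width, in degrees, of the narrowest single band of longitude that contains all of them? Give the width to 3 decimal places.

Sort the longitudes: -169.333°, -163.725°, +148.964°, +156.722°, +176.478°, +176.825°.
Eastward gaps between consecutive values (wrapping around): 5.608°, 312.689°, 7.758°, 19.756°, 0.347°, 13.842°.
Largest gap = 312.689° ⇒ minimal covering band is its complement: 360° − 312.689° = 47.311°.
Band runs from +148.964° eastward to -163.725°, crossing the antimeridian.

47.311°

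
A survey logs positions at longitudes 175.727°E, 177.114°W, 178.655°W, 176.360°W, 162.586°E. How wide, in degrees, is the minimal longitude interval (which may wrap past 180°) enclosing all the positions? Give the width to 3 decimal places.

Sort the longitudes: -178.655°, -177.114°, -176.360°, +162.586°, +175.727°.
Eastward gaps between consecutive values (wrapping around): 1.541°, 0.754°, 338.946°, 13.141°, 5.618°.
Largest gap = 338.946° ⇒ minimal covering band is its complement: 360° − 338.946° = 21.054°.
Band runs from +162.586° eastward to -176.360°, crossing the antimeridian.

21.054°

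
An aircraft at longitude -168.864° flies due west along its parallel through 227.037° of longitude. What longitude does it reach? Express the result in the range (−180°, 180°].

-35.901°

Start at -168.864°; shift −227.037° → -395.901°.
-395.901° lies outside (−180°, 180°]; add 360° → -35.901°.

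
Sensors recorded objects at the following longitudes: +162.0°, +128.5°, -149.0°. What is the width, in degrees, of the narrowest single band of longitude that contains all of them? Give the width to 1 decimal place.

Sort the longitudes: -149.0°, +128.5°, +162.0°.
Eastward gaps between consecutive values (wrapping around): 277.5°, 33.5°, 49.0°.
Largest gap = 277.5° ⇒ minimal covering band is its complement: 360° − 277.5° = 82.5°.
Band runs from +128.5° eastward to -149.0°, crossing the antimeridian.

82.5°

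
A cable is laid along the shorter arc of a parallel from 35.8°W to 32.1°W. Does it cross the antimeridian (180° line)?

No

Signed shortest Δλ = ((-32.1 − -35.8 + 180) mod 360) − 180 = 3.7°.
Going east by 3.7° from -35.8° reaches -32.1° without touching 180°.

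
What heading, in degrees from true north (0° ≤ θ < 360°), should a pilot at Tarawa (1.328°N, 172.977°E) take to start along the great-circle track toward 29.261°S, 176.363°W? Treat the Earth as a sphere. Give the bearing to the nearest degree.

Δλ = -176.363 − 172.977 = -349.340°; wrapped into (−180°, 180°]: 10.660°.
θ = atan2( sin Δλ · cos φ₂ , cos φ₁ · sin φ₂ − sin φ₁ · cos φ₂ · cos Δλ )
  = atan2(0.16138, -0.50853) = 162.394° → normalised to [0°, 360°): 162.394°.

162°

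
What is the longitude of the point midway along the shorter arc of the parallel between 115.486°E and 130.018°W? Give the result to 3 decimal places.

172.734°E

Signed shortest Δλ from +115.486° to -130.018° is +114.496°.
Midpoint longitude = +115.486° + (+114.496°)/2 = +115.486° + 57.248° = +172.734°.
(The naïve average (+115.486 + -130.018)/2 = -7.266° is on the wrong side of the globe.)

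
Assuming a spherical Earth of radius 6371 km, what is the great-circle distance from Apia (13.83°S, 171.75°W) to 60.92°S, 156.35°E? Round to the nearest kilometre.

Δλ = 156.35 − -171.75 = 328.10°; wrapped into (−180°, 180°]: -31.90°.
Δφ = -60.92 − -13.83 = -47.09°.
a = sin²(Δφ/2) + cos φ₁ · cos φ₂ · sin²(Δλ/2) = 0.195214.
c = 2·atan2(√a, √(1−a)) = 0.91528 rad → d = 6371·c ≈ 5831.22 km.

5831 km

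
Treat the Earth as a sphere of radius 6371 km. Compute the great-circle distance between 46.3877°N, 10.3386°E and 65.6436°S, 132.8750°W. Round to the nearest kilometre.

Δλ = -132.8750 − 10.3386 = -143.2136°.
Δφ = -65.6436 − 46.3877 = -112.0313°.
a = sin²(Δφ/2) + cos φ₁ · cos φ₂ · sin²(Δλ/2) = 0.943705.
c = 2·atan2(√a, √(1−a)) = 2.66249 rad → d = 6371·c ≈ 16962.73 km.

16963 km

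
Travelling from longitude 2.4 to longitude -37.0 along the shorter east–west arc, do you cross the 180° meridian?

Signed shortest Δλ = ((-37.0 − 2.4 + 180) mod 360) − 180 = -39.4°.
Going west by 39.4° from +2.4° reaches -37.0° without touching 180°.

No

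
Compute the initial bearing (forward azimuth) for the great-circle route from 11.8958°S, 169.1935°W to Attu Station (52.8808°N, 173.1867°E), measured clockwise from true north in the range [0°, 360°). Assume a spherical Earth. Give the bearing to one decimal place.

348.5°

Δλ = 173.1867 − -169.1935 = 342.3802°; wrapped into (−180°, 180°]: -17.6198°.
θ = atan2( sin Δλ · cos φ₂ , cos φ₁ · sin φ₂ − sin φ₁ · cos φ₂ · cos Δλ )
  = atan2(-0.18267, 0.89882) = -11.488° → normalised to [0°, 360°): 348.512°.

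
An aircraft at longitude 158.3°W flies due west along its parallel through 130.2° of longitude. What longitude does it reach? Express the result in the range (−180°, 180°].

Start at -158.3°; shift −130.2° → -288.5°.
-288.5° lies outside (−180°, 180°]; add 360° → +71.5°.

71.5°E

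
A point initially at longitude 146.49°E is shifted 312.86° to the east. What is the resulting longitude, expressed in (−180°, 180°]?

Start at +146.49°; shift +312.86° → +459.35°.
+459.35° lies outside (−180°, 180°]; subtract 360° → +99.35°.

99.35°E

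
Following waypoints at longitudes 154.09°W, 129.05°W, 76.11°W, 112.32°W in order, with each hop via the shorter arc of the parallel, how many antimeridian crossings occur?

Leg 1: -154.09° → -129.05°, shortest Δλ = 25.04° (east) — does not cross 180°.
Leg 2: -129.05° → -76.11°, shortest Δλ = 52.94° (east) — does not cross 180°.
Leg 3: -76.11° → -112.32°, shortest Δλ = -36.21° (west) — does not cross 180°.
Total crossings: 0.

0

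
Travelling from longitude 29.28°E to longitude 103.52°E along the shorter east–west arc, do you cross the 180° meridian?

No

Signed shortest Δλ = ((103.52 − 29.28 + 180) mod 360) − 180 = 74.24°.
Going east by 74.24° from +29.28° reaches +103.52° without touching 180°.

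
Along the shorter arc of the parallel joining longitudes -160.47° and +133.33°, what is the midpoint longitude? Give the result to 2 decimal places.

Signed shortest Δλ from -160.47° to +133.33° is -66.20°.
Midpoint longitude = -160.47° + (-66.20°)/2 = -160.47° − 33.10° = -193.57°.
Normalise into (−180°, 180°]: +166.43°.
(The naïve average (-160.47 + +133.33)/2 = -13.57° is on the wrong side of the globe.)

+166.43°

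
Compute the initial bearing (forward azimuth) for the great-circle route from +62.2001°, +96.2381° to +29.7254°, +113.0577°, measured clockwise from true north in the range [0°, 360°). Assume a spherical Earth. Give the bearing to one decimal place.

153.5°

Δλ = 113.0577 − 96.2381 = 16.8196°.
θ = atan2( sin Δλ · cos φ₂ , cos φ₁ · sin φ₂ − sin φ₁ · cos φ₂ · cos Δλ )
  = atan2(0.25128, -0.50406) = 153.503° → normalised to [0°, 360°): 153.503°.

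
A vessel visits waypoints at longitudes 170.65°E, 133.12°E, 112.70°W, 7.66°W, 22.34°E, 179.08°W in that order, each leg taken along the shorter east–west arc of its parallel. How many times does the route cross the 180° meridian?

Leg 1: +170.65° → +133.12°, shortest Δλ = -37.53° (west) — does not cross 180°.
Leg 2: +133.12° → -112.70°, shortest Δλ = 114.18° (east) — crosses 180°.
Leg 3: -112.70° → -7.66°, shortest Δλ = 105.04° (east) — does not cross 180°.
Leg 4: -7.66° → +22.34°, shortest Δλ = 30.0° (east) — does not cross 180°.
Leg 5: +22.34° → -179.08°, shortest Δλ = 158.58° (east) — crosses 180°.
Total crossings: 2.

2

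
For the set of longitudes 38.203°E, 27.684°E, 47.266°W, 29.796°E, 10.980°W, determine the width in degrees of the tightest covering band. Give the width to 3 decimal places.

Sort the longitudes: -47.266°, -10.980°, +27.684°, +29.796°, +38.203°.
Eastward gaps between consecutive values (wrapping around): 36.286°, 38.664°, 2.112°, 8.407°, 274.531°.
Largest gap = 274.531° ⇒ minimal covering band is its complement: 360° − 274.531° = 85.469°.
Band runs from -47.266° eastward to +38.203°.

85.469°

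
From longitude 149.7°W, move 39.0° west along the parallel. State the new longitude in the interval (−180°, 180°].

Start at -149.7°; shift −39.0° → -188.7°.
-188.7° lies outside (−180°, 180°]; add 360° → +171.3°.

171.3°E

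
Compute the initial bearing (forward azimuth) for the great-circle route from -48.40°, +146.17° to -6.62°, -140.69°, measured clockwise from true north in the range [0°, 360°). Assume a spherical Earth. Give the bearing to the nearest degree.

Δλ = -140.69 − 146.17 = -286.86°; wrapped into (−180°, 180°]: 73.14°.
θ = atan2( sin Δλ · cos φ₂ , cos φ₁ · sin φ₂ − sin φ₁ · cos φ₂ · cos Δλ )
  = atan2(0.95064, 0.13890) = 81.687° → normalised to [0°, 360°): 81.687°.

82°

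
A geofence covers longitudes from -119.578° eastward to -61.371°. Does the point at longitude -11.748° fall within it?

No

Band width going east from -119.578° to -61.371°: ((-61.371 − -119.578) mod 360) = 58.207°.
Offset of -11.748° east of the west edge: ((-11.748 − -119.578) mod 360) = 107.830°.
107.830° > 58.207° ⇒ outside.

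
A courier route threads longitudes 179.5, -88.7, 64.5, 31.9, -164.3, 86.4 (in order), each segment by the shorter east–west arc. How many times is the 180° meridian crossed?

3

Leg 1: +179.5° → -88.7°, shortest Δλ = 91.8° (east) — crosses 180°.
Leg 2: -88.7° → +64.5°, shortest Δλ = 153.2° (east) — does not cross 180°.
Leg 3: +64.5° → +31.9°, shortest Δλ = -32.6° (west) — does not cross 180°.
Leg 4: +31.9° → -164.3°, shortest Δλ = 163.8° (east) — crosses 180°.
Leg 5: -164.3° → +86.4°, shortest Δλ = -109.3° (west) — crosses 180°.
Total crossings: 3.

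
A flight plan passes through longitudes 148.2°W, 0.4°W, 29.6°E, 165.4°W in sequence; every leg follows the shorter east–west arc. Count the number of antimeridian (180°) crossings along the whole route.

1

Leg 1: -148.2° → -0.4°, shortest Δλ = 147.8° (east) — does not cross 180°.
Leg 2: -0.4° → +29.6°, shortest Δλ = 30.0° (east) — does not cross 180°.
Leg 3: +29.6° → -165.4°, shortest Δλ = 165.0° (east) — crosses 180°.
Total crossings: 1.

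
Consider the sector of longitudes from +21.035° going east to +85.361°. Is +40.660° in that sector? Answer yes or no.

Band width going east from +21.035° to +85.361°: ((85.361 − 21.035) mod 360) = 64.326°.
Offset of +40.660° east of the west edge: ((40.660 − 21.035) mod 360) = 19.625°.
19.625° ≤ 64.326° ⇒ inside.

Yes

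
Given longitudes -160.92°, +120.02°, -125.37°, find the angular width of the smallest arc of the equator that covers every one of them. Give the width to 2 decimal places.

Sort the longitudes: -160.92°, -125.37°, +120.02°.
Eastward gaps between consecutive values (wrapping around): 35.55°, 245.39°, 79.06°.
Largest gap = 245.39° ⇒ minimal covering band is its complement: 360° − 245.39° = 114.61°.
Band runs from +120.02° eastward to -125.37°, crossing the antimeridian.

114.61°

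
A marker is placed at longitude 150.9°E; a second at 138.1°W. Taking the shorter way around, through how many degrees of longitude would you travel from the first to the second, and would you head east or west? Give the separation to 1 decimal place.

71.0° east

Raw difference: -138.1 − 150.9 = -289.0°.
Normalise into (−180°, 180°]: -289.0° + 360° = 71.0°.
Positive ⇒ the second point lies to the east; separation 71.0°.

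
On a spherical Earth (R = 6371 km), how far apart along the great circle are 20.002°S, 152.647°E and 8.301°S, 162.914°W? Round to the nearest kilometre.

Δλ = -162.914 − 152.647 = -315.561°; wrapped into (−180°, 180°]: 44.439°.
Δφ = -8.301 − -20.002 = 11.701°.
a = sin²(Δφ/2) + cos φ₁ · cos φ₂ · sin²(Δλ/2) = 0.143359.
c = 2·atan2(√a, √(1−a)) = 0.77663 rad → d = 6371·c ≈ 4947.88 km.

4948 km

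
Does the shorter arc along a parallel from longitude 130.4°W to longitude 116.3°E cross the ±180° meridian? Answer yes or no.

Yes

Naïve |116.3 − -130.4| = 246.7° > 180°, so the shorter arc goes the other way round — across 180°.
Signed shortest Δλ = ((116.3 − -130.4 + 180) mod 360) − 180 = -113.3°.
Going west by 113.3° from -130.4° passes through 180° before reaching +116.3°.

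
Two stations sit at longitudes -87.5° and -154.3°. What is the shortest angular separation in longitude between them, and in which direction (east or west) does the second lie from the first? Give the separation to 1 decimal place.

66.8° west

Raw difference: -154.3 − -87.5 = -66.8°.
Normalise into (−180°, 180°]: -66.8° stays -66.8°.
Negative ⇒ the second point lies to the west; separation 66.8°.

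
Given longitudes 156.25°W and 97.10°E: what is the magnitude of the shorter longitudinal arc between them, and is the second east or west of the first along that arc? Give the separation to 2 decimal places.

Raw difference: 97.10 − -156.25 = 253.35°.
Normalise into (−180°, 180°]: 253.35° − 360° = -106.65°.
Negative ⇒ the second point lies to the west; separation 106.65°.

106.65° west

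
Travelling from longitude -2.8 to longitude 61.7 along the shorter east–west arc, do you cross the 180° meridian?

No

Signed shortest Δλ = ((61.7 − -2.8 + 180) mod 360) − 180 = 64.5°.
Going east by 64.5° from -2.8° reaches +61.7° without touching 180°.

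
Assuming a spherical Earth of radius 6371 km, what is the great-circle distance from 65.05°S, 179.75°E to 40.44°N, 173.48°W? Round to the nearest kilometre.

Δλ = -173.48 − 179.75 = -353.23°; wrapped into (−180°, 180°]: 6.77°.
Δφ = 40.44 − -65.05 = 105.49°.
a = sin²(Δφ/2) + cos φ₁ · cos φ₂ · sin²(Δλ/2) = 0.634654.
c = 2·atan2(√a, √(1−a)) = 1.84347 rad → d = 6371·c ≈ 11744.76 km.

11745 km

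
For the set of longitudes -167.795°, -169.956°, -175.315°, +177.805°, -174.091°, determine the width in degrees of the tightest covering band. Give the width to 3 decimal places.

Sort the longitudes: -175.315°, -174.091°, -169.956°, -167.795°, +177.805°.
Eastward gaps between consecutive values (wrapping around): 1.224°, 4.135°, 2.161°, 345.600°, 6.880°.
Largest gap = 345.600° ⇒ minimal covering band is its complement: 360° − 345.600° = 14.400°.
Band runs from +177.805° eastward to -167.795°, crossing the antimeridian.

14.400°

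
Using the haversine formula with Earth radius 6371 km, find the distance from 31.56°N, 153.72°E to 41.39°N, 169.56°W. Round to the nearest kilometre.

Δλ = -169.56 − 153.72 = -323.28°; wrapped into (−180°, 180°]: 36.72°.
Δφ = 41.39 − 31.56 = 9.83°.
a = sin²(Δφ/2) + cos φ₁ · cos φ₂ · sin²(Δλ/2) = 0.070766.
c = 2·atan2(√a, √(1−a)) = 0.53852 rad → d = 6371·c ≈ 3430.92 km.

3431 km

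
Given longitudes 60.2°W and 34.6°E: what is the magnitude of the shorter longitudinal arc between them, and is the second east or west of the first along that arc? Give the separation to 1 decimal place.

94.8° east

Raw difference: 34.6 − -60.2 = 94.8°.
Normalise into (−180°, 180°]: 94.8° stays 94.8°.
Positive ⇒ the second point lies to the east; separation 94.8°.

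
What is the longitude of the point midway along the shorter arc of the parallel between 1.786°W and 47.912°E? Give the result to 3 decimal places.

23.063°E

Signed shortest Δλ from -1.786° to +47.912° is +49.698°.
Midpoint longitude = -1.786° + (+49.698°)/2 = -1.786° + 24.849° = +23.063°.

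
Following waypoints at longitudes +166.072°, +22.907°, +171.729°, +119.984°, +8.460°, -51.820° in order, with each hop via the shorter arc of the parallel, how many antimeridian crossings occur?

Leg 1: +166.072° → +22.907°, shortest Δλ = -143.165° (west) — does not cross 180°.
Leg 2: +22.907° → +171.729°, shortest Δλ = 148.822° (east) — does not cross 180°.
Leg 3: +171.729° → +119.984°, shortest Δλ = -51.745° (west) — does not cross 180°.
Leg 4: +119.984° → +8.460°, shortest Δλ = -111.524° (west) — does not cross 180°.
Leg 5: +8.460° → -51.820°, shortest Δλ = -60.28° (west) — does not cross 180°.
Total crossings: 0.

0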